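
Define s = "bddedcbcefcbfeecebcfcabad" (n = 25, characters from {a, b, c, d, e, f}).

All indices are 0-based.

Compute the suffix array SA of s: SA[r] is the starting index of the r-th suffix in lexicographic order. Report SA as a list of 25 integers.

[21, 23, 22, 6, 17, 0, 11, 20, 5, 10, 15, 7, 18, 24, 4, 1, 2, 16, 14, 3, 13, 8, 19, 9, 12]

sorted suffixes:
  #0 SA[0]=21  'abad'
  #1 SA[1]=23  'ad'
  #2 SA[2]=22  'bad'
  #3 SA[3]=6  'bcefcbfeecebcfcabad'
  #4 SA[4]=17  'bcfcabad'
  #5 SA[5]=0  'bddedcbcefcbfeecebcfcabad'
  #6 SA[6]=11  'bfeecebcfcabad'
  #7 SA[7]=20  'cabad'
  #8 SA[8]=5  'cbcefcbfeecebcfcabad'
  #9 SA[9]=10  'cbfeecebcfcabad'
  #10 SA[10]=15  'cebcfcabad'
  #11 SA[11]=7  'cefcbfeecebcfcabad'
  #12 SA[12]=18  'cfcabad'
  #13 SA[13]=24  'd'
  #14 SA[14]=4  'dcbcefcbfeecebcfcabad'
  #15 SA[15]=1  'ddedcbcefcbfeecebcfcabad'
  #16 SA[16]=2  'dedcbcefcbfeecebcfcabad'
  #17 SA[17]=16  'ebcfcabad'
  #18 SA[18]=14  'ecebcfcabad'
  #19 SA[19]=3  'edcbcefcbfeecebcfcabad'
  #20 SA[20]=13  'eecebcfcabad'
  #21 SA[21]=8  'efcbfeecebcfcabad'
  #22 SA[22]=19  'fcabad'
  #23 SA[23]=9  'fcbfeecebcfcabad'
  #24 SA[24]=12  'feecebcfcabad'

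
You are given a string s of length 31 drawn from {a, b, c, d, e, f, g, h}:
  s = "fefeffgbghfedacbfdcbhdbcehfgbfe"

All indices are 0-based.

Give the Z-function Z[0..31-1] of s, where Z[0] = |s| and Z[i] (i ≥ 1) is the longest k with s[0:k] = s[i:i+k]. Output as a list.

Z[0]=31
i=1: outside box; Z[1]=0
i=2: outside box; Z[2]=3 extend→box=[2,5)
i=3: min(r-i=2, Z[1]=0)=0; Z[3]=0
i=4: min(r-i=1, Z[2]=3)=1; Z[4]=1
i=5: outside box; Z[5]=1 extend→box=[5,6)
i=6: outside box; Z[6]=0
i=7: outside box; Z[7]=0
i=8: outside box; Z[8]=0
i=9: outside box; Z[9]=0
i=10: outside box; Z[10]=2 extend→box=[10,12)
i=11: min(r-i=1, Z[1]=0)=0; Z[11]=0
i=12: outside box; Z[12]=0
i=13: outside box; Z[13]=0
i=14: outside box; Z[14]=0
i=15: outside box; Z[15]=0
i=16: outside box; Z[16]=1 extend→box=[16,17)
i=17: outside box; Z[17]=0
i=18: outside box; Z[18]=0
i=19: outside box; Z[19]=0
i=20: outside box; Z[20]=0
i=21: outside box; Z[21]=0
i=22: outside box; Z[22]=0
i=23: outside box; Z[23]=0
i=24: outside box; Z[24]=0
i=25: outside box; Z[25]=0
i=26: outside box; Z[26]=1 extend→box=[26,27)
i=27: outside box; Z[27]=0
i=28: outside box; Z[28]=0
i=29: outside box; Z[29]=2 extend→box=[29,31)
i=30: min(r-i=1, Z[1]=0)=0; Z[30]=0

[31, 0, 3, 0, 1, 1, 0, 0, 0, 0, 2, 0, 0, 0, 0, 0, 1, 0, 0, 0, 0, 0, 0, 0, 0, 0, 1, 0, 0, 2, 0]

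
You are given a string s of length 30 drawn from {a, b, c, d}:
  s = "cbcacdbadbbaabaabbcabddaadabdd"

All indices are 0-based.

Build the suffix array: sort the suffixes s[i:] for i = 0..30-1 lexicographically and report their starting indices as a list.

[11, 14, 23, 12, 15, 26, 19, 3, 24, 7, 10, 13, 6, 9, 16, 17, 1, 27, 20, 18, 2, 0, 4, 29, 22, 25, 5, 8, 28, 21]

sorted suffixes:
  #0 SA[0]=11  'aabaabbcabddaadabdd'
  #1 SA[1]=14  'aabbcabddaadabdd'
  #2 SA[2]=23  'aadabdd'
  #3 SA[3]=12  'abaabbcabddaadabdd'
  #4 SA[4]=15  'abbcabddaadabdd'
  #5 SA[5]=26  'abdd'
  #6 SA[6]=19  'abddaadabdd'
  #7 SA[7]=3  'acdbadbbaabaabbcabddaadabdd'
  #8 SA[8]=24  'adabdd'
  #9 SA[9]=7  'adbbaabaabbcabddaadabdd'
  #10 SA[10]=10  'baabaabbcabddaadabdd'
  #11 SA[11]=13  'baabbcabddaadabdd'
  #12 SA[12]=6  'badbbaabaabbcabddaadabdd'
  #13 SA[13]=9  'bbaabaabbcabddaadabdd'
  #14 SA[14]=16  'bbcabddaadabdd'
  #15 SA[15]=17  'bcabddaadabdd'
  #16 SA[16]=1  'bcacdbadbbaabaabbcabddaadabdd'
  #17 SA[17]=27  'bdd'
  #18 SA[18]=20  'bddaadabdd'
  #19 SA[19]=18  'cabddaadabdd'
  #20 SA[20]=2  'cacdbadbbaabaabbcabddaadabdd'
  #21 SA[21]=0  'cbcacdbadbbaabaabbcabddaadabdd'
  #22 SA[22]=4  'cdbadbbaabaabbcabddaadabdd'
  #23 SA[23]=29  'd'
  #24 SA[24]=22  'daadabdd'
  #25 SA[25]=25  'dabdd'
  #26 SA[26]=5  'dbadbbaabaabbcabddaadabdd'
  #27 SA[27]=8  'dbbaabaabbcabddaadabdd'
  #28 SA[28]=28  'dd'
  #29 SA[29]=21  'ddaadabdd'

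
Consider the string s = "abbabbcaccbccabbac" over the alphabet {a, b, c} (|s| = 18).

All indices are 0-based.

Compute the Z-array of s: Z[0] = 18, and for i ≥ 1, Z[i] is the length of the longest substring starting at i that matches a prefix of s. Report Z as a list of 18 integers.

Z[0]=18
i=1: outside box; Z[1]=0
i=2: outside box; Z[2]=0
i=3: outside box; Z[3]=3 scan→box=[3,6)
i=4: min(r-i=2, Z[1]=0)=0; Z[4]=0
i=5: min(r-i=1, Z[2]=0)=0; Z[5]=0
i=6: outside box; Z[6]=0
i=7: outside box; Z[7]=1 scan→box=[7,8)
i=8: outside box; Z[8]=0
i=9: outside box; Z[9]=0
i=10: outside box; Z[10]=0
i=11: outside box; Z[11]=0
i=12: outside box; Z[12]=0
i=13: outside box; Z[13]=4 scan→box=[13,17)
i=14: min(r-i=3, Z[1]=0)=0; Z[14]=0
i=15: min(r-i=2, Z[2]=0)=0; Z[15]=0
i=16: min(r-i=1, Z[3]=3)=1; Z[16]=1
i=17: outside box; Z[17]=0

[18, 0, 0, 3, 0, 0, 0, 1, 0, 0, 0, 0, 0, 4, 0, 0, 1, 0]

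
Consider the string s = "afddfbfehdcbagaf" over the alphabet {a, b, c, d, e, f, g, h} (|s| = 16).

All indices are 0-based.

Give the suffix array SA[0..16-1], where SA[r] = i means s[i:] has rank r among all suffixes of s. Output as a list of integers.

[14, 0, 12, 11, 5, 10, 9, 2, 3, 7, 15, 4, 1, 6, 13, 8]

rank | idx | suffix
   0 |  14 | af
   1 |   0 | afddfbfehdcbagaf
   2 |  12 | agaf
   3 |  11 | bagaf
   4 |   5 | bfehdcbagaf
   5 |  10 | cbagaf
   6 |   9 | dcbagaf
   7 |   2 | ddfbfehdcbagaf
   8 |   3 | dfbfehdcbagaf
   9 |   7 | ehdcbagaf
  10 |  15 | f
  11 |   4 | fbfehdcbagaf
  12 |   1 | fddfbfehdcbagaf
  13 |   6 | fehdcbagaf
  14 |  13 | gaf
  15 |   8 | hdcbagaf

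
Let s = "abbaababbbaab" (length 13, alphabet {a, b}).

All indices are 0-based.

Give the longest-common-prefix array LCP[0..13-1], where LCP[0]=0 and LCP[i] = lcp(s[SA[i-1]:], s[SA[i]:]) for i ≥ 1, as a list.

rank | idx | suffix
   0 |  10 | aab
   1 |   3 | aababbbaab
   2 |  11 | ab
   3 |   4 | ababbbaab
   4 |   0 | abbaababbbaab
   5 |   6 | abbbaab
   6 |  12 | b
   7 |   9 | baab
   8 |   2 | baababbbaab
   9 |   5 | babbbaab
  10 |   8 | bbaab
  11 |   1 | bbaababbbaab
  12 |   7 | bbbaab

SA = [10, 3, 11, 4, 0, 6, 12, 9, 2, 5, 8, 1, 7]
rank  pair      lcp
   1  s[10:],s[3:]  3  'aab'
   2  s[3:],s[11:]  1  'a'
   3  s[11:],s[4:]  2  'ab'
   4  s[4:],s[0:]  2  'ab'
   5  s[0:],s[6:]  3  'abb'
   6  s[6:],s[12:]  0  ''
   7  s[12:],s[9:]  1  'b'
   8  s[9:],s[2:]  4  'baab'
   9  s[2:],s[5:]  2  'ba'
  10  s[5:],s[8:]  1  'b'
  11  s[8:],s[1:]  5  'bbaab'
  12  s[1:],s[7:]  2  'bb'

[0, 3, 1, 2, 2, 3, 0, 1, 4, 2, 1, 5, 2]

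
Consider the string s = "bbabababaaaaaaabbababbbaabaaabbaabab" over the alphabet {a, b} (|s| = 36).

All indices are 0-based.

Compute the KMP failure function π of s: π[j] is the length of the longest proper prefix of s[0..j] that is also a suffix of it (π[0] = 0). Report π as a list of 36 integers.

π[0] = 0
j=1 s[j]='b': π[1]=1 (border 'b')
j=2 s[j]='a': k: 1→0; π[2]=0 (border '')
j=3 s[j]='b': π[3]=1 (border 'b')
j=4 s[j]='a': k: 1→0; π[4]=0 (border '')
j=5 s[j]='b': π[5]=1 (border 'b')
j=6 s[j]='a': k: 1→0; π[6]=0 (border '')
j=7 s[j]='b': π[7]=1 (border 'b')
j=8 s[j]='a': k: 1→0; π[8]=0 (border '')
j=9 s[j]='a': π[9]=0 (border '')
j=10 s[j]='a': π[10]=0 (border '')
j=11 s[j]='a': π[11]=0 (border '')
j=12 s[j]='a': π[12]=0 (border '')
j=13 s[j]='a': π[13]=0 (border '')
j=14 s[j]='a': π[14]=0 (border '')
j=15 s[j]='b': π[15]=1 (border 'b')
j=16 s[j]='b': π[16]=2 (border 'bb')
j=17 s[j]='a': π[17]=3 (border 'bba')
j=18 s[j]='b': π[18]=4 (border 'bbab')
j=19 s[j]='a': π[19]=5 (border 'bbaba')
j=20 s[j]='b': π[20]=6 (border 'bbabab')
j=21 s[j]='b': k: 6→1; π[21]=2 (border 'bb')
j=22 s[j]='b': k: 2→1; π[22]=2 (border 'bb')
j=23 s[j]='a': π[23]=3 (border 'bba')
j=24 s[j]='a': k: 3→0; π[24]=0 (border '')
j=25 s[j]='b': π[25]=1 (border 'b')
j=26 s[j]='a': k: 1→0; π[26]=0 (border '')
j=27 s[j]='a': π[27]=0 (border '')
j=28 s[j]='a': π[28]=0 (border '')
j=29 s[j]='b': π[29]=1 (border 'b')
j=30 s[j]='b': π[30]=2 (border 'bb')
j=31 s[j]='a': π[31]=3 (border 'bba')
j=32 s[j]='a': k: 3→0; π[32]=0 (border '')
j=33 s[j]='b': π[33]=1 (border 'b')
j=34 s[j]='a': k: 1→0; π[34]=0 (border '')
j=35 s[j]='b': π[35]=1 (border 'b')

[0, 1, 0, 1, 0, 1, 0, 1, 0, 0, 0, 0, 0, 0, 0, 1, 2, 3, 4, 5, 6, 2, 2, 3, 0, 1, 0, 0, 0, 1, 2, 3, 0, 1, 0, 1]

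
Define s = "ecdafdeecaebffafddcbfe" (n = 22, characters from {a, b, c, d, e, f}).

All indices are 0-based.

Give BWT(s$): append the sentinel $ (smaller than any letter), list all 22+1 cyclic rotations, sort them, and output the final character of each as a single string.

rank  rotation                 last
    0  $ecdafdeecaebffafddcbfe  e
    1  aebffafddcbfe$ecdafdeec  c
    2  afddcbfe$ecdafdeecaebff  f
    3  afdeecaebffafddcbfe$ecd  d
    4  bfe$ecdafdeecaebffafddc  c
    5  bffafddcbfe$ecdafdeecae  e
    6  caebffafddcbfe$ecdafdee  e
    7  cbfe$ecdafdeecaebffafdd  d
    8  cdafdeecaebffafddcbfe$e  e
    9  dafdeecaebffafddcbfe$ec  c
   10  dcbfe$ecdafdeecaebffafd  d
   11  ddcbfe$ecdafdeecaebffaf  f
   12  deecaebffafddcbfe$ecdaf  f
   13  e$ecdafdeecaebffafddcbf  f
   14  ebffafddcbfe$ecdafdeeca  a
   15  ecaebffafddcbfe$ecdafde  e
   16  ecdafdeecaebffafddcbfe$  $
   17  eecaebffafddcbfe$ecdafd  d
   18  fafddcbfe$ecdafdeecaebf  f
   19  fddcbfe$ecdafdeecaebffa  a
   20  fdeecaebffafddcbfe$ecda  a
   21  fe$ecdafdeecaebffafddcb  b
   22  ffafddcbfe$ecdafdeecaeb  b

ecfdceedecdfffae$dfaabb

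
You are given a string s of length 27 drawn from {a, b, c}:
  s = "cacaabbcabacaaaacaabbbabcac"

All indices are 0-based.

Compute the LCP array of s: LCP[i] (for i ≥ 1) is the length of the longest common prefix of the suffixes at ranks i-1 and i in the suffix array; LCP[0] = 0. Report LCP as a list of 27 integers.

[0, 3, 2, 4, 2, 1, 2, 3, 2, 1, 2, 4, 6, 0, 2, 1, 2, 2, 1, 3, 0, 1, 3, 5, 2, 2, 3]

rank | idx | suffix
   0 |  12 | aaaacaabbbabcac
   1 |  13 | aaacaabbbabcac
   2 |  17 | aabbbabcac
   3 |   3 | aabbcabacaaaacaabbbabcac
   4 |  14 | aacaabbbabcac
   5 |   8 | abacaaaacaabbbabcac
   6 |  18 | abbbabcac
   7 |   4 | abbcabacaaaacaabbbabcac
   8 |  22 | abcac
   9 |  25 | ac
  10 |  10 | acaaaacaabbbabcac
  11 |  15 | acaabbbabcac
  12 |   1 | acaabbcabacaaaacaabbbabcac
  13 |  21 | babcac
  14 |   9 | bacaaaacaabbbabcac
  15 |  20 | bbabcac
  16 |  19 | bbbabcac
  17 |   5 | bbcabacaaaacaabbbabcac
  18 |   6 | bcabacaaaacaabbbabcac
  19 |  23 | bcac
  20 |  26 | c
  21 |  11 | caaaacaabbbabcac
  22 |  16 | caabbbabcac
  23 |   2 | caabbcabacaaaacaabbbabcac
  24 |   7 | cabacaaaacaabbbabcac
  25 |  24 | cac
  26 |   0 | cacaabbcabacaaaacaabbbabcac

SA = [12, 13, 17, 3, 14, 8, 18, 4, 22, 25, 10, 15, 1, 21, 9, 20, 19, 5, 6, 23, 26, 11, 16, 2, 7, 24, 0]
[i] adj suffixes → lcp
  [1] 12/13 → 3 ('aaa')
  [2] 13/17 → 2 ('aa')
  [3] 17/3 → 4 ('aabb')
  [4] 3/14 → 2 ('aa')
  [5] 14/8 → 1 ('a')
  [6] 8/18 → 2 ('ab')
  [7] 18/4 → 3 ('abb')
  [8] 4/22 → 2 ('ab')
  [9] 22/25 → 1 ('a')
  [10] 25/10 → 2 ('ac')
  [11] 10/15 → 4 ('acaa')
  [12] 15/1 → 6 ('acaabb')
  [13] 1/21 → 0 ('')
  [14] 21/9 → 2 ('ba')
  [15] 9/20 → 1 ('b')
  [16] 20/19 → 2 ('bb')
  [17] 19/5 → 2 ('bb')
  [18] 5/6 → 1 ('b')
  [19] 6/23 → 3 ('bca')
  [20] 23/26 → 0 ('')
  [21] 26/11 → 1 ('c')
  [22] 11/16 → 3 ('caa')
  [23] 16/2 → 5 ('caabb')
  [24] 2/7 → 2 ('ca')
  [25] 7/24 → 2 ('ca')
  [26] 24/0 → 3 ('cac')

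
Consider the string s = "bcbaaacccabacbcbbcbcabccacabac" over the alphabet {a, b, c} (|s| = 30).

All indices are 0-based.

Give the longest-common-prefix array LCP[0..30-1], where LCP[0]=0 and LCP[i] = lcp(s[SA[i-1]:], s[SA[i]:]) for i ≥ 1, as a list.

sorted suffixes:
  #0 SA[0]=3  'aaacccabacbcbbcbcabccacabac'
  #1 SA[1]=4  'aacccabacbcbbcbcabccacabac'
  #2 SA[2]=26  'abac'
  #3 SA[3]=9  'abacbcbbcbcabccacabac'
  #4 SA[4]=20  'abccacabac'
  #5 SA[5]=28  'ac'
  #6 SA[6]=24  'acabac'
  #7 SA[7]=11  'acbcbbcbcabccacabac'
  #8 SA[8]=5  'acccabacbcbbcbcabccacabac'
  #9 SA[9]=2  'baaacccabacbcbbcbcabccacabac'
  #10 SA[10]=27  'bac'
  #11 SA[11]=10  'bacbcbbcbcabccacabac'
  #12 SA[12]=15  'bbcbcabccacabac'
  #13 SA[13]=18  'bcabccacabac'
  #14 SA[14]=0  'bcbaaacccabacbcbbcbcabccacabac'
  #15 SA[15]=13  'bcbbcbcabccacabac'
  #16 SA[16]=16  'bcbcabccacabac'
  #17 SA[17]=21  'bccacabac'
  #18 SA[18]=29  'c'
  #19 SA[19]=25  'cabac'
  #20 SA[20]=8  'cabacbcbbcbcabccacabac'
  #21 SA[21]=19  'cabccacabac'
  #22 SA[22]=23  'cacabac'
  #23 SA[23]=1  'cbaaacccabacbcbbcbcabccacabac'
  #24 SA[24]=14  'cbbcbcabccacabac'
  #25 SA[25]=17  'cbcabccacabac'
  #26 SA[26]=12  'cbcbbcbcabccacabac'
  #27 SA[27]=7  'ccabacbcbbcbcabccacabac'
  #28 SA[28]=22  'ccacabac'
  #29 SA[29]=6  'cccabacbcbbcbcabccacabac'

SA = [3, 4, 26, 9, 20, 28, 24, 11, 5, 2, 27, 10, 15, 18, 0, 13, 16, 21, 29, 25, 8, 19, 23, 1, 14, 17, 12, 7, 22, 6]
[i] adj suffixes → lcp
  [1] 3/4 → 2 ('aa')
  [2] 4/26 → 1 ('a')
  [3] 26/9 → 4 ('abac')
  [4] 9/20 → 2 ('ab')
  [5] 20/28 → 1 ('a')
  [6] 28/24 → 2 ('ac')
  [7] 24/11 → 2 ('ac')
  [8] 11/5 → 2 ('ac')
  [9] 5/2 → 0 ('')
  [10] 2/27 → 2 ('ba')
  [11] 27/10 → 3 ('bac')
  [12] 10/15 → 1 ('b')
  [13] 15/18 → 1 ('b')
  [14] 18/0 → 2 ('bc')
  [15] 0/13 → 3 ('bcb')
  [16] 13/16 → 3 ('bcb')
  [17] 16/21 → 2 ('bc')
  [18] 21/29 → 0 ('')
  [19] 29/25 → 1 ('c')
  [20] 25/8 → 5 ('cabac')
  [21] 8/19 → 3 ('cab')
  [22] 19/23 → 2 ('ca')
  [23] 23/1 → 1 ('c')
  [24] 1/14 → 2 ('cb')
  [25] 14/17 → 2 ('cb')
  [26] 17/12 → 3 ('cbc')
  [27] 12/7 → 1 ('c')
  [28] 7/22 → 3 ('cca')
  [29] 22/6 → 2 ('cc')

[0, 2, 1, 4, 2, 1, 2, 2, 2, 0, 2, 3, 1, 1, 2, 3, 3, 2, 0, 1, 5, 3, 2, 1, 2, 2, 3, 1, 3, 2]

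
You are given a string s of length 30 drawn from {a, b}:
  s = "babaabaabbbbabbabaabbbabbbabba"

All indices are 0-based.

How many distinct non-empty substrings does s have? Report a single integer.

rank→(start, suffix):
  0 → (29, 'a')
  1 → (3, 'aabaabbbbabbabaabbbabbbabba')
  2 → (17, 'aabbbabbbabba')
  3 → (6, 'aabbbbabbabaabbbabbbabba')
  4 → (1, 'abaabaabbbbabbabaabbbabbbabba')
  5 → (15, 'abaabbbabbbabba')
  6 → (4, 'abaabbbbabbabaabbbabbbabba')
  7 → (26, 'abba')
  8 → (12, 'abbabaabbbabbbabba')
  9 → (22, 'abbbabba')
  10 → (18, 'abbbabbbabba')
  11 → (7, 'abbbbabbabaabbbabbbabba')
  12 → (28, 'ba')
  13 → (2, 'baabaabbbbabbabaabbbabbbabba')
  14 → (16, 'baabbbabbbabba')
  15 → (5, 'baabbbbabbabaabbbabbbabba')
  16 → (0, 'babaabaabbbbabbabaabbbabbbabba')
  17 → (14, 'babaabbbabbbabba')
  18 → (25, 'babba')
  19 → (11, 'babbabaabbbabbbabba')
  20 → (21, 'babbbabba')
  21 → (27, 'bba')
  22 → (13, 'bbabaabbbabbbabba')
  23 → (24, 'bbabba')
  24 → (10, 'bbabbabaabbbabbbabba')
  25 → (20, 'bbabbbabba')
  26 → (23, 'bbbabba')
  27 → (9, 'bbbabbabaabbbabbbabba')
  28 → (19, 'bbbabbbabba')
  29 → (8, 'bbbbabbabaabbbabbbabba')

SA = [29, 3, 17, 6, 1, 15, 4, 26, 12, 22, 18, 7, 28, 2, 16, 5, 0, 14, 25, 11, 21, 27, 13, 24, 10, 20, 23, 9, 19, 8]
rank  pair      lcp
   1  s[29:],s[3:]  1  'a'
   2  s[3:],s[17:]  3  'aab'
   3  s[17:],s[6:]  5  'aabbb'
   4  s[6:],s[1:]  1  'a'
   5  s[1:],s[15:]  5  'abaab'
   6  s[15:],s[4:]  7  'abaabbb'
   7  s[4:],s[26:]  2  'ab'
   8  s[26:],s[12:]  4  'abba'
   9  s[12:],s[22:]  3  'abb'
  10  s[22:],s[18:]  7  'abbbabb'
  11  s[18:],s[7:]  4  'abbb'
  12  s[7:],s[28:]  0  ''
  13  s[28:],s[2:]  2  'ba'
  14  s[2:],s[16:]  4  'baab'
  15  s[16:],s[5:]  6  'baabbb'
  16  s[5:],s[0:]  2  'ba'
  17  s[0:],s[14:]  6  'babaab'
  18  s[14:],s[25:]  3  'bab'
  19  s[25:],s[11:]  5  'babba'
  20  s[11:],s[21:]  4  'babb'
  21  s[21:],s[27:]  1  'b'
  22  s[27:],s[13:]  3  'bba'
  23  s[13:],s[24:]  4  'bbab'
  24  s[24:],s[10:]  6  'bbabba'
  25  s[10:],s[20:]  5  'bbabb'
  26  s[20:],s[23:]  2  'bb'
  27  s[23:],s[9:]  7  'bbbabba'
  28  s[9:],s[19:]  6  'bbbabb'
  29  s[19:],s[8:]  3  'bbb'

n(n+1)/2 = 30·31/2 = 465
Σ LCP = 0 + 1 + 3 + 5 + 1 + 5 + 7 + 2 + 4 + 3 + 7 + 4 + 0 + 2 + 4 + 6 + 2 + 6 + 3 + 5 + 4 + 1 + 3 + 4 + 6 + 5 + 2 + 7 + 6 + 3 = 111
distinct = 465 − 111 = 354

354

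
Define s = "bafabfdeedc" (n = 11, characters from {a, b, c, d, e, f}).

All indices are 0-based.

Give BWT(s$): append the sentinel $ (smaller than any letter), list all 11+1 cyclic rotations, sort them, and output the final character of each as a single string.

rank  rotation      last
    0  $bafabfdeedc  c
    1  abfdeedc$baf  f
    2  afabfdeedc$b  b
    3  bafabfdeedc$  $
    4  bfdeedc$bafa  a
    5  c$bafabfdeed  d
    6  dc$bafabfdee  e
    7  deedc$bafabf  f
    8  edc$bafabfde  e
    9  eedc$bafabfd  d
   10  fabfdeedc$ba  a
   11  fdeedc$bafab  b

cfb$adefedab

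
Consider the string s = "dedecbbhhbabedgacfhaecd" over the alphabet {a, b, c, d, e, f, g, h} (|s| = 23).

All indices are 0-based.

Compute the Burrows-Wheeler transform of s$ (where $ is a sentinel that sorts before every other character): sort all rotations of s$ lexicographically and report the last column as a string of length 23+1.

rank  rotation                  last
    0  $dedecbbhhbabedgacfhaecd  d
    1  abedgacfhaecd$dedecbbhhb  b
    2  acfhaecd$dedecbbhhbabedg  g
    3  aecd$dedecbbhhbabedgacfh  h
    4  babedgacfhaecd$dedecbbhh  h
    5  bbhhbabedgacfhaecd$dedec  c
    6  bedgacfhaecd$dedecbbhhba  a
    7  bhhbabedgacfhaecd$dedecb  b
    8  cbbhhbabedgacfhaecd$dede  e
    9  cd$dedecbbhhbabedgacfhae  e
   10  cfhaecd$dedecbbhhbabedga  a
   11  d$dedecbbhhbabedgacfhaec  c
   12  decbbhhbabedgacfhaecd$de  e
   13  dedecbbhhbabedgacfhaecd$  $
   14  dgacfhaecd$dedecbbhhbabe  e
   15  ecbbhhbabedgacfhaecd$ded  d
   16  ecd$dedecbbhhbabedgacfha  a
   17  edecbbhhbabedgacfhaecd$d  d
   18  edgacfhaecd$dedecbbhhbab  b
   19  fhaecd$dedecbbhhbabedgac  c
   20  gacfhaecd$dedecbbhhbabed  d
   21  haecd$dedecbbhhbabedgacf  f
   22  hbabedgacfhaecd$dedecbbh  h
   23  hhbabedgacfhaecd$dedecbb  b

dbghhcabeeace$edadbcdfhb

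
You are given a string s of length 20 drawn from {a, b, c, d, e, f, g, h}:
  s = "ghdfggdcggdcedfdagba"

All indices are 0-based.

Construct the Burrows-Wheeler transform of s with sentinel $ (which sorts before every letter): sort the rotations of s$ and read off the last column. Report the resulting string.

abdgddfggehcddaggcf$g

rank  rotation               last
    0  $ghdfggdcggdcedfdagba  a
    1  a$ghdfggdcggdcedfdagb  b
    2  agba$ghdfggdcggdcedfd  d
    3  ba$ghdfggdcggdcedfdag  g
    4  cedfdagba$ghdfggdcggd  d
    5  cggdcedfdagba$ghdfggd  d
    6  dagba$ghdfggdcggdcedf  f
    7  dcedfdagba$ghdfggdcgg  g
    8  dcggdcedfdagba$ghdfgg  g
    9  dfdagba$ghdfggdcggdce  e
   10  dfggdcggdcedfdagba$gh  h
   11  edfdagba$ghdfggdcggdc  c
   12  fdagba$ghdfggdcggdced  d
   13  fggdcggdcedfdagba$ghd  d
   14  gba$ghdfggdcggdcedfda  a
   15  gdcedfdagba$ghdfggdcg  g
   16  gdcggdcedfdagba$ghdfg  g
   17  ggdcedfdagba$ghdfggdc  c
   18  ggdcggdcedfdagba$ghdf  f
   19  ghdfggdcggdcedfdagba$  $
   20  hdfggdcggdcedfdagba$g  g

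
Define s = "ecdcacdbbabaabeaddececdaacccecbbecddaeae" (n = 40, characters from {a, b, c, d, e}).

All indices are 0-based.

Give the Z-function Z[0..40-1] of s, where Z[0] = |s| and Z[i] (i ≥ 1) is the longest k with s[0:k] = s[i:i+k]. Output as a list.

Z[0]=40
i=1: outside box; Z[1]=0
i=2: outside box; Z[2]=0
i=3: outside box; Z[3]=0
i=4: outside box; Z[4]=0
i=5: outside box; Z[5]=0
i=6: outside box; Z[6]=0
i=7: outside box; Z[7]=0
i=8: outside box; Z[8]=0
i=9: outside box; Z[9]=0
i=10: outside box; Z[10]=0
i=11: outside box; Z[11]=0
i=12: outside box; Z[12]=0
i=13: outside box; Z[13]=0
i=14: outside box; Z[14]=1 grow→box=[14,15)
i=15: outside box; Z[15]=0
i=16: outside box; Z[16]=0
i=17: outside box; Z[17]=0
i=18: outside box; Z[18]=2 grow→box=[18,20)
i=19: min(r-i=1, Z[1]=0)=0; Z[19]=0
i=20: outside box; Z[20]=3 grow→box=[20,23)
i=21: min(r-i=2, Z[1]=0)=0; Z[21]=0
i=22: min(r-i=1, Z[2]=0)=0; Z[22]=0
i=23: outside box; Z[23]=0
i=24: outside box; Z[24]=0
i=25: outside box; Z[25]=0
i=26: outside box; Z[26]=0
i=27: outside box; Z[27]=0
i=28: outside box; Z[28]=2 grow→box=[28,30)
i=29: min(r-i=1, Z[1]=0)=0; Z[29]=0
i=30: outside box; Z[30]=0
i=31: outside box; Z[31]=0
i=32: outside box; Z[32]=3 grow→box=[32,35)
i=33: min(r-i=2, Z[1]=0)=0; Z[33]=0
i=34: min(r-i=1, Z[2]=0)=0; Z[34]=0
i=35: outside box; Z[35]=0
i=36: outside box; Z[36]=0
i=37: outside box; Z[37]=1 grow→box=[37,38)
i=38: outside box; Z[38]=0
i=39: outside box; Z[39]=1 grow→box=[39,40)

[40, 0, 0, 0, 0, 0, 0, 0, 0, 0, 0, 0, 0, 0, 1, 0, 0, 0, 2, 0, 3, 0, 0, 0, 0, 0, 0, 0, 2, 0, 0, 0, 3, 0, 0, 0, 0, 1, 0, 1]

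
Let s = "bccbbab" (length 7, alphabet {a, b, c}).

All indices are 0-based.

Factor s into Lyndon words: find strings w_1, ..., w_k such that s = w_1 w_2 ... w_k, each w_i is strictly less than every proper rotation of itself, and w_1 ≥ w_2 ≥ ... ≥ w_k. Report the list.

["bcc", "b", "b", "ab"]

emit factor 1: 'bcc' (i=0, period=3)
emit factor 2: 'b' (i=3, period=1)
emit factor 3: 'b' (i=4, period=1)
emit factor 4: 'ab' (i=5, period=2)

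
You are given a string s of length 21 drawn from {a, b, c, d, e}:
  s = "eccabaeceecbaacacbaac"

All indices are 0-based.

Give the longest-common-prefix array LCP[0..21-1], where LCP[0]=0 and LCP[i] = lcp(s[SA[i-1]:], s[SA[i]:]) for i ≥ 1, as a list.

[0, 3, 1, 1, 2, 2, 1, 0, 4, 2, 0, 1, 2, 1, 5, 1, 1, 0, 2, 2, 1]

rank | idx | suffix
   0 |  18 | aac
   1 |  12 | aacacbaac
   2 |   3 | abaeceecbaacacbaac
   3 |  19 | ac
   4 |  13 | acacbaac
   5 |  15 | acbaac
   6 |   5 | aeceecbaacacbaac
   7 |  17 | baac
   8 |  11 | baacacbaac
   9 |   4 | baeceecbaacacbaac
  10 |  20 | c
  11 |   2 | cabaeceecbaacacbaac
  12 |  14 | cacbaac
  13 |  16 | cbaac
  14 |  10 | cbaacacbaac
  15 |   1 | ccabaeceecbaacacbaac
  16 |   7 | ceecbaacacbaac
  17 |   9 | ecbaacacbaac
  18 |   0 | eccabaeceecbaacacbaac
  19 |   6 | eceecbaacacbaac
  20 |   8 | eecbaacacbaac

SA = [18, 12, 3, 19, 13, 15, 5, 17, 11, 4, 20, 2, 14, 16, 10, 1, 7, 9, 0, 6, 8]
[i] adj suffixes → lcp
  [1] 18/12 → 3 ('aac')
  [2] 12/3 → 1 ('a')
  [3] 3/19 → 1 ('a')
  [4] 19/13 → 2 ('ac')
  [5] 13/15 → 2 ('ac')
  [6] 15/5 → 1 ('a')
  [7] 5/17 → 0 ('')
  [8] 17/11 → 4 ('baac')
  [9] 11/4 → 2 ('ba')
  [10] 4/20 → 0 ('')
  [11] 20/2 → 1 ('c')
  [12] 2/14 → 2 ('ca')
  [13] 14/16 → 1 ('c')
  [14] 16/10 → 5 ('cbaac')
  [15] 10/1 → 1 ('c')
  [16] 1/7 → 1 ('c')
  [17] 7/9 → 0 ('')
  [18] 9/0 → 2 ('ec')
  [19] 0/6 → 2 ('ec')
  [20] 6/8 → 1 ('e')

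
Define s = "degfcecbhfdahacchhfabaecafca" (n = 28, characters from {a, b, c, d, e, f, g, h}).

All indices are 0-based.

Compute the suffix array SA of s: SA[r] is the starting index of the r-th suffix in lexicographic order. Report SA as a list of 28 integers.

rank→(start, suffix):
  0 → (27, 'a')
  1 → (19, 'abaecafca')
  2 → (13, 'acchhfabaecafca')
  3 → (21, 'aecafca')
  4 → (24, 'afca')
  5 → (11, 'ahacchhfabaecafca')
  6 → (20, 'baecafca')
  7 → (7, 'bhfdahacchhfabaecafca')
  8 → (26, 'ca')
  9 → (23, 'cafca')
  10 → (6, 'cbhfdahacchhfabaecafca')
  11 → (14, 'cchhfabaecafca')
  12 → (4, 'cecbhfdahacchhfabaecafca')
  13 → (15, 'chhfabaecafca')
  14 → (10, 'dahacchhfabaecafca')
  15 → (0, 'degfcecbhfdahacchhfabaecafca')
  16 → (22, 'ecafca')
  17 → (5, 'ecbhfdahacchhfabaecafca')
  18 → (1, 'egfcecbhfdahacchhfabaecafca')
  19 → (18, 'fabaecafca')
  20 → (25, 'fca')
  21 → (3, 'fcecbhfdahacchhfabaecafca')
  22 → (9, 'fdahacchhfabaecafca')
  23 → (2, 'gfcecbhfdahacchhfabaecafca')
  24 → (12, 'hacchhfabaecafca')
  25 → (17, 'hfabaecafca')
  26 → (8, 'hfdahacchhfabaecafca')
  27 → (16, 'hhfabaecafca')

[27, 19, 13, 21, 24, 11, 20, 7, 26, 23, 6, 14, 4, 15, 10, 0, 22, 5, 1, 18, 25, 3, 9, 2, 12, 17, 8, 16]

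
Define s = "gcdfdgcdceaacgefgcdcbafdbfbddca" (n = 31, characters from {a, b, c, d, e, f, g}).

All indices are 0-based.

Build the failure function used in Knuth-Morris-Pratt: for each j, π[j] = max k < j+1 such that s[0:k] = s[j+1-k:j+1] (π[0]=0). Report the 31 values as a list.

π[0] = 0
j=1 s[j]='c': π[1]=0 (border '')
j=2 s[j]='d': π[2]=0 (border '')
j=3 s[j]='f': π[3]=0 (border '')
j=4 s[j]='d': π[4]=0 (border '')
j=5 s[j]='g': π[5]=1 (border 'g')
j=6 s[j]='c': π[6]=2 (border 'gc')
j=7 s[j]='d': π[7]=3 (border 'gcd')
j=8 s[j]='c': k: 3→0; π[8]=0 (border '')
j=9 s[j]='e': π[9]=0 (border '')
j=10 s[j]='a': π[10]=0 (border '')
j=11 s[j]='a': π[11]=0 (border '')
j=12 s[j]='c': π[12]=0 (border '')
j=13 s[j]='g': π[13]=1 (border 'g')
j=14 s[j]='e': k: 1→0; π[14]=0 (border '')
j=15 s[j]='f': π[15]=0 (border '')
j=16 s[j]='g': π[16]=1 (border 'g')
j=17 s[j]='c': π[17]=2 (border 'gc')
j=18 s[j]='d': π[18]=3 (border 'gcd')
j=19 s[j]='c': k: 3→0; π[19]=0 (border '')
j=20 s[j]='b': π[20]=0 (border '')
j=21 s[j]='a': π[21]=0 (border '')
j=22 s[j]='f': π[22]=0 (border '')
j=23 s[j]='d': π[23]=0 (border '')
j=24 s[j]='b': π[24]=0 (border '')
j=25 s[j]='f': π[25]=0 (border '')
j=26 s[j]='b': π[26]=0 (border '')
j=27 s[j]='d': π[27]=0 (border '')
j=28 s[j]='d': π[28]=0 (border '')
j=29 s[j]='c': π[29]=0 (border '')
j=30 s[j]='a': π[30]=0 (border '')

[0, 0, 0, 0, 0, 1, 2, 3, 0, 0, 0, 0, 0, 1, 0, 0, 1, 2, 3, 0, 0, 0, 0, 0, 0, 0, 0, 0, 0, 0, 0]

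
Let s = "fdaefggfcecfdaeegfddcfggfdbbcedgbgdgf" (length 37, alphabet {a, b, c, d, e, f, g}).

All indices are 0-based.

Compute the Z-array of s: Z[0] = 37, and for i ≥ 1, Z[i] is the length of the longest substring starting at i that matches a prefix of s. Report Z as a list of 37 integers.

[37, 0, 0, 0, 1, 0, 0, 1, 0, 0, 0, 4, 0, 0, 0, 0, 0, 2, 0, 0, 0, 1, 0, 0, 2, 0, 0, 0, 0, 0, 0, 0, 0, 0, 0, 0, 1]

Z[0]=37
i=1: i≥r, start 0; Z[1]=0
i=2: i≥r, start 0; Z[2]=0
i=3: i≥r, start 0; Z[3]=0
i=4: i≥r, start 0; Z[4]=1 grow→box=[4,5)
i=5: i≥r, start 0; Z[5]=0
i=6: i≥r, start 0; Z[6]=0
i=7: i≥r, start 0; Z[7]=1 grow→box=[7,8)
i=8: i≥r, start 0; Z[8]=0
i=9: i≥r, start 0; Z[9]=0
i=10: i≥r, start 0; Z[10]=0
i=11: i≥r, start 0; Z[11]=4 grow→box=[11,15)
i=12: min(r-i=3, Z[1]=0)=0; Z[12]=0
i=13: min(r-i=2, Z[2]=0)=0; Z[13]=0
i=14: min(r-i=1, Z[3]=0)=0; Z[14]=0
i=15: i≥r, start 0; Z[15]=0
i=16: i≥r, start 0; Z[16]=0
i=17: i≥r, start 0; Z[17]=2 grow→box=[17,19)
i=18: min(r-i=1, Z[1]=0)=0; Z[18]=0
i=19: i≥r, start 0; Z[19]=0
i=20: i≥r, start 0; Z[20]=0
i=21: i≥r, start 0; Z[21]=1 grow→box=[21,22)
i=22: i≥r, start 0; Z[22]=0
i=23: i≥r, start 0; Z[23]=0
i=24: i≥r, start 0; Z[24]=2 grow→box=[24,26)
i=25: min(r-i=1, Z[1]=0)=0; Z[25]=0
i=26: i≥r, start 0; Z[26]=0
i=27: i≥r, start 0; Z[27]=0
i=28: i≥r, start 0; Z[28]=0
i=29: i≥r, start 0; Z[29]=0
i=30: i≥r, start 0; Z[30]=0
i=31: i≥r, start 0; Z[31]=0
i=32: i≥r, start 0; Z[32]=0
i=33: i≥r, start 0; Z[33]=0
i=34: i≥r, start 0; Z[34]=0
i=35: i≥r, start 0; Z[35]=0
i=36: i≥r, start 0; Z[36]=1 grow→box=[36,37)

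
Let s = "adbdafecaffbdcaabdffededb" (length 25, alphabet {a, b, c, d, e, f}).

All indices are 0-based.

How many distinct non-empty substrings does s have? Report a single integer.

298

rank | idx | suffix
   0 |  14 | aabdffededb
   1 |  15 | abdffededb
   2 |   0 | adbdafecaffbdcaabdffededb
   3 |   4 | afecaffbdcaabdffededb
   4 |   8 | affbdcaabdffededb
   5 |  24 | b
   6 |   2 | bdafecaffbdcaabdffededb
   7 |  11 | bdcaabdffededb
   8 |  16 | bdffededb
   9 |  13 | caabdffededb
  10 |   7 | caffbdcaabdffededb
  11 |   3 | dafecaffbdcaabdffededb
  12 |  23 | db
  13 |   1 | dbdafecaffbdcaabdffededb
  14 |  12 | dcaabdffededb
  15 |  21 | dedb
  16 |  17 | dffededb
  17 |   6 | ecaffbdcaabdffededb
  18 |  22 | edb
  19 |  20 | ededb
  20 |  10 | fbdcaabdffededb
  21 |   5 | fecaffbdcaabdffededb
  22 |  19 | fededb
  23 |   9 | ffbdcaabdffededb
  24 |  18 | ffededb

SA = [14, 15, 0, 4, 8, 24, 2, 11, 16, 13, 7, 3, 23, 1, 12, 21, 17, 6, 22, 20, 10, 5, 19, 9, 18]
rank  pair      lcp
   1  s[14:],s[15:]  1  'a'
   2  s[15:],s[0:]  1  'a'
   3  s[0:],s[4:]  1  'a'
   4  s[4:],s[8:]  2  'af'
   5  s[8:],s[24:]  0  ''
   6  s[24:],s[2:]  1  'b'
   7  s[2:],s[11:]  2  'bd'
   8  s[11:],s[16:]  2  'bd'
   9  s[16:],s[13:]  0  ''
  10  s[13:],s[7:]  2  'ca'
  11  s[7:],s[3:]  0  ''
  12  s[3:],s[23:]  1  'd'
  13  s[23:],s[1:]  2  'db'
  14  s[1:],s[12:]  1  'd'
  15  s[12:],s[21:]  1  'd'
  16  s[21:],s[17:]  1  'd'
  17  s[17:],s[6:]  0  ''
  18  s[6:],s[22:]  1  'e'
  19  s[22:],s[20:]  2  'ed'
  20  s[20:],s[10:]  0  ''
  21  s[10:],s[5:]  1  'f'
  22  s[5:],s[19:]  2  'fe'
  23  s[19:],s[9:]  1  'f'
  24  s[9:],s[18:]  2  'ff'

n(n+1)/2 = 25·26/2 = 325
Σ LCP = 0 + 1 + 1 + 1 + 2 + 0 + 1 + 2 + 2 + 0 + 2 + 0 + 1 + 2 + 1 + 1 + 1 + 0 + 1 + 2 + 0 + 1 + 2 + 1 + 2 = 27
distinct = 325 − 27 = 298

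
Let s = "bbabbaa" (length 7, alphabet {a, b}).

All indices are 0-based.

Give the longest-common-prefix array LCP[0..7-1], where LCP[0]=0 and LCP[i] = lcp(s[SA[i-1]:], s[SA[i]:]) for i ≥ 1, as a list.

[0, 1, 1, 0, 2, 1, 3]

rank | idx | suffix
   0 |   6 | a
   1 |   5 | aa
   2 |   2 | abbaa
   3 |   4 | baa
   4 |   1 | babbaa
   5 |   3 | bbaa
   6 |   0 | bbabbaa

SA = [6, 5, 2, 4, 1, 3, 0]
i: (SA[i-1],SA[i]) lcp shared
  1: (6,5) 1 'a'
  2: (5,2) 1 'a'
  3: (2,4) 0 ''
  4: (4,1) 2 'ba'
  5: (1,3) 1 'b'
  6: (3,0) 3 'bba'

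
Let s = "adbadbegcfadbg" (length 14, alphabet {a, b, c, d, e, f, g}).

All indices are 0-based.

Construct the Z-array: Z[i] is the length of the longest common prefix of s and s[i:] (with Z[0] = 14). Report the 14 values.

[14, 0, 0, 3, 0, 0, 0, 0, 0, 0, 3, 0, 0, 0]

Z[0]=14
i=1: fresh scan; Z[1]=0
i=2: fresh scan; Z[2]=0
i=3: fresh scan; Z[3]=3 extend→box=[3,6)
i=4: min(r-i=2, Z[1]=0)=0; Z[4]=0
i=5: min(r-i=1, Z[2]=0)=0; Z[5]=0
i=6: fresh scan; Z[6]=0
i=7: fresh scan; Z[7]=0
i=8: fresh scan; Z[8]=0
i=9: fresh scan; Z[9]=0
i=10: fresh scan; Z[10]=3 extend→box=[10,13)
i=11: min(r-i=2, Z[1]=0)=0; Z[11]=0
i=12: min(r-i=1, Z[2]=0)=0; Z[12]=0
i=13: fresh scan; Z[13]=0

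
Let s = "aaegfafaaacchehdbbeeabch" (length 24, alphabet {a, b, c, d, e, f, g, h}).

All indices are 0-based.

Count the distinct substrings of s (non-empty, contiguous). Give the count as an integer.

280

sorted suffixes:
  #0 SA[0]=7  'aaacchehdbbeeabch'
  #1 SA[1]=8  'aacchehdbbeeabch'
  #2 SA[2]=0  'aaegfafaaacchehdbbeeabch'
  #3 SA[3]=20  'abch'
  #4 SA[4]=9  'acchehdbbeeabch'
  #5 SA[5]=1  'aegfafaaacchehdbbeeabch'
  #6 SA[6]=5  'afaaacchehdbbeeabch'
  #7 SA[7]=16  'bbeeabch'
  #8 SA[8]=21  'bch'
  #9 SA[9]=17  'beeabch'
  #10 SA[10]=10  'cchehdbbeeabch'
  #11 SA[11]=22  'ch'
  #12 SA[12]=11  'chehdbbeeabch'
  #13 SA[13]=15  'dbbeeabch'
  #14 SA[14]=19  'eabch'
  #15 SA[15]=18  'eeabch'
  #16 SA[16]=2  'egfafaaacchehdbbeeabch'
  #17 SA[17]=13  'ehdbbeeabch'
  #18 SA[18]=6  'faaacchehdbbeeabch'
  #19 SA[19]=4  'fafaaacchehdbbeeabch'
  #20 SA[20]=3  'gfafaaacchehdbbeeabch'
  #21 SA[21]=23  'h'
  #22 SA[22]=14  'hdbbeeabch'
  #23 SA[23]=12  'hehdbbeeabch'

SA = [7, 8, 0, 20, 9, 1, 5, 16, 21, 17, 10, 22, 11, 15, 19, 18, 2, 13, 6, 4, 3, 23, 14, 12]
rank  pair      lcp
   1  s[7:],s[8:]  2  'aa'
   2  s[8:],s[0:]  2  'aa'
   3  s[0:],s[20:]  1  'a'
   4  s[20:],s[9:]  1  'a'
   5  s[9:],s[1:]  1  'a'
   6  s[1:],s[5:]  1  'a'
   7  s[5:],s[16:]  0  ''
   8  s[16:],s[21:]  1  'b'
   9  s[21:],s[17:]  1  'b'
  10  s[17:],s[10:]  0  ''
  11  s[10:],s[22:]  1  'c'
  12  s[22:],s[11:]  2  'ch'
  13  s[11:],s[15:]  0  ''
  14  s[15:],s[19:]  0  ''
  15  s[19:],s[18:]  1  'e'
  16  s[18:],s[2:]  1  'e'
  17  s[2:],s[13:]  1  'e'
  18  s[13:],s[6:]  0  ''
  19  s[6:],s[4:]  2  'fa'
  20  s[4:],s[3:]  0  ''
  21  s[3:],s[23:]  0  ''
  22  s[23:],s[14:]  1  'h'
  23  s[14:],s[12:]  1  'h'

n(n+1)/2 = 24·25/2 = 300
Σ LCP = 0 + 2 + 2 + 1 + 1 + 1 + 1 + 0 + 1 + 1 + 0 + 1 + 2 + 0 + 0 + 1 + 1 + 1 + 0 + 2 + 0 + 0 + 1 + 1 = 20
distinct = 300 − 20 = 280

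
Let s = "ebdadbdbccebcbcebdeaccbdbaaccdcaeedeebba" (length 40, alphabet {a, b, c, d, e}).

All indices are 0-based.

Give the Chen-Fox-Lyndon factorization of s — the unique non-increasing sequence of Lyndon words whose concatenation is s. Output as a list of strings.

["e", "bd", "adbdbccebcbcebde", "accbdb", "aaccdcaeedeebb", "a"]

emit factor 1: 'e' (i=0, period=1)
emit factor 2: 'bd' (i=1, period=2)
emit factor 3: 'adbdbccebcbcebde' (i=3, period=16)
emit factor 4: 'accbdb' (i=19, period=6)
emit factor 5: 'aaccdcaeedeebb' (i=25, period=14)
emit factor 6: 'a' (i=39, period=1)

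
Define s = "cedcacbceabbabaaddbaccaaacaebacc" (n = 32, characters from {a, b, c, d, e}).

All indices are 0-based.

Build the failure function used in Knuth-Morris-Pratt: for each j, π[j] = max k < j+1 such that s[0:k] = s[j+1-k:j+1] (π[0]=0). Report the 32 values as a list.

[0, 0, 0, 1, 0, 1, 0, 1, 2, 0, 0, 0, 0, 0, 0, 0, 0, 0, 0, 0, 1, 1, 0, 0, 0, 1, 0, 0, 0, 0, 1, 1]

π[0] = 0
j=1 s[j]='e': π[1]=0 (border '')
j=2 s[j]='d': π[2]=0 (border '')
j=3 s[j]='c': π[3]=1 (border 'c')
j=4 s[j]='a': k: 1→0; π[4]=0 (border '')
j=5 s[j]='c': π[5]=1 (border 'c')
j=6 s[j]='b': k: 1→0; π[6]=0 (border '')
j=7 s[j]='c': π[7]=1 (border 'c')
j=8 s[j]='e': π[8]=2 (border 'ce')
j=9 s[j]='a': k: 2→0; π[9]=0 (border '')
j=10 s[j]='b': π[10]=0 (border '')
j=11 s[j]='b': π[11]=0 (border '')
j=12 s[j]='a': π[12]=0 (border '')
j=13 s[j]='b': π[13]=0 (border '')
j=14 s[j]='a': π[14]=0 (border '')
j=15 s[j]='a': π[15]=0 (border '')
j=16 s[j]='d': π[16]=0 (border '')
j=17 s[j]='d': π[17]=0 (border '')
j=18 s[j]='b': π[18]=0 (border '')
j=19 s[j]='a': π[19]=0 (border '')
j=20 s[j]='c': π[20]=1 (border 'c')
j=21 s[j]='c': k: 1→0; π[21]=1 (border 'c')
j=22 s[j]='a': k: 1→0; π[22]=0 (border '')
j=23 s[j]='a': π[23]=0 (border '')
j=24 s[j]='a': π[24]=0 (border '')
j=25 s[j]='c': π[25]=1 (border 'c')
j=26 s[j]='a': k: 1→0; π[26]=0 (border '')
j=27 s[j]='e': π[27]=0 (border '')
j=28 s[j]='b': π[28]=0 (border '')
j=29 s[j]='a': π[29]=0 (border '')
j=30 s[j]='c': π[30]=1 (border 'c')
j=31 s[j]='c': k: 1→0; π[31]=1 (border 'c')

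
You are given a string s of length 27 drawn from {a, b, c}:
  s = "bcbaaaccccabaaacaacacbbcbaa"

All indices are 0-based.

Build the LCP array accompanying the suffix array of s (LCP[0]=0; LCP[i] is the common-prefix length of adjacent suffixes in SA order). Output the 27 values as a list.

rank | idx | suffix
   0 |  26 | a
   1 |  25 | aa
   2 |  12 | aaacaacacbbcbaa
   3 |   3 | aaaccccabaaacaacacbbcbaa
   4 |  13 | aacaacacbbcbaa
   5 |  16 | aacacbbcbaa
   6 |   4 | aaccccabaaacaacacbbcbaa
   7 |  10 | abaaacaacacbbcbaa
   8 |  14 | acaacacbbcbaa
   9 |  17 | acacbbcbaa
  10 |  19 | acbbcbaa
  11 |   5 | accccabaaacaacacbbcbaa
  12 |  24 | baa
  13 |  11 | baaacaacacbbcbaa
  14 |   2 | baaaccccabaaacaacacbbcbaa
  15 |  21 | bbcbaa
  16 |  22 | bcbaa
  17 |   0 | bcbaaaccccabaaacaacacbbcbaa
  18 |  15 | caacacbbcbaa
  19 |   9 | cabaaacaacacbbcbaa
  20 |  18 | cacbbcbaa
  21 |  23 | cbaa
  22 |   1 | cbaaaccccabaaacaacacbbcbaa
  23 |  20 | cbbcbaa
  24 |   8 | ccabaaacaacacbbcbaa
  25 |   7 | cccabaaacaacacbbcbaa
  26 |   6 | ccccabaaacaacacbbcbaa

SA = [26, 25, 12, 3, 13, 16, 4, 10, 14, 17, 19, 5, 24, 11, 2, 21, 22, 0, 15, 9, 18, 23, 1, 20, 8, 7, 6]
rank  pair      lcp
   1  s[26:],s[25:]  1  'a'
   2  s[25:],s[12:]  2  'aa'
   3  s[12:],s[3:]  4  'aaac'
   4  s[3:],s[13:]  2  'aa'
   5  s[13:],s[16:]  4  'aaca'
   6  s[16:],s[4:]  3  'aac'
   7  s[4:],s[10:]  1  'a'
   8  s[10:],s[14:]  1  'a'
   9  s[14:],s[17:]  3  'aca'
  10  s[17:],s[19:]  2  'ac'
  11  s[19:],s[5:]  2  'ac'
  12  s[5:],s[24:]  0  ''
  13  s[24:],s[11:]  3  'baa'
  14  s[11:],s[2:]  5  'baaac'
  15  s[2:],s[21:]  1  'b'
  16  s[21:],s[22:]  1  'b'
  17  s[22:],s[0:]  5  'bcbaa'
  18  s[0:],s[15:]  0  ''
  19  s[15:],s[9:]  2  'ca'
  20  s[9:],s[18:]  2  'ca'
  21  s[18:],s[23:]  1  'c'
  22  s[23:],s[1:]  4  'cbaa'
  23  s[1:],s[20:]  2  'cb'
  24  s[20:],s[8:]  1  'c'
  25  s[8:],s[7:]  2  'cc'
  26  s[7:],s[6:]  3  'ccc'

[0, 1, 2, 4, 2, 4, 3, 1, 1, 3, 2, 2, 0, 3, 5, 1, 1, 5, 0, 2, 2, 1, 4, 2, 1, 2, 3]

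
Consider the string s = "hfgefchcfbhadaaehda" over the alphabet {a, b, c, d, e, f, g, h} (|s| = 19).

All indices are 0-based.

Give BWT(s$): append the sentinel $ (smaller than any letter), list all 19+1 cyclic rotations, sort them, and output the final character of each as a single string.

rank  rotation              last
    0  $hfgefchcfbhadaaehda  a
    1  a$hfgefchcfbhadaaehd  d
    2  aaehda$hfgefchcfbhad  d
    3  adaaehda$hfgefchcfbh  h
    4  aehda$hfgefchcfbhada  a
    5  bhadaaehda$hfgefchcf  f
    6  cfbhadaaehda$hfgefch  h
    7  chcfbhadaaehda$hfgef  f
    8  da$hfgefchcfbhadaaeh  h
    9  daaehda$hfgefchcfbha  a
   10  efchcfbhadaaehda$hfg  g
   11  ehda$hfgefchcfbhadaa  a
   12  fbhadaaehda$hfgefchc  c
   13  fchcfbhadaaehda$hfge  e
   14  fgefchcfbhadaaehda$h  h
   15  gefchcfbhadaaehda$hf  f
   16  hadaaehda$hfgefchcfb  b
   17  hcfbhadaaehda$hfgefc  c
   18  hda$hfgefchcfbhadaae  e
   19  hfgefchcfbhadaaehda$  $

addhafhfhagacehfbce$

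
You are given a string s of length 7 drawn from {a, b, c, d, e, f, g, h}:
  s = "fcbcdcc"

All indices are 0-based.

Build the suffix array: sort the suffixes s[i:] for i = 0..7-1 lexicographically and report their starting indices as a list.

[2, 6, 1, 5, 3, 4, 0]

sorted suffixes:
  #0 SA[0]=2  'bcdcc'
  #1 SA[1]=6  'c'
  #2 SA[2]=1  'cbcdcc'
  #3 SA[3]=5  'cc'
  #4 SA[4]=3  'cdcc'
  #5 SA[5]=4  'dcc'
  #6 SA[6]=0  'fcbcdcc'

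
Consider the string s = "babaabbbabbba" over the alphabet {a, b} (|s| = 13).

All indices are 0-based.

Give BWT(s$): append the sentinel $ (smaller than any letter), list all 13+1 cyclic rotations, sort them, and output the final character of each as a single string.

abbbbaba$bbbaa

rank  rotation        last
    0  $babaabbbabbba  a
    1  a$babaabbbabbb  b
    2  aabbbabbba$bab  b
    3  abaabbbabbba$b  b
    4  abbba$babaabbb  b
    5  abbbabbba$baba  a
    6  ba$babaabbbabb  b
    7  baabbbabbba$ba  a
    8  babaabbbabbba$  $
    9  babbba$babaabb  b
   10  bba$babaabbbab  b
   11  bbabbba$babaab  b
   12  bbba$babaabbba  a
   13  bbbabbba$babaa  a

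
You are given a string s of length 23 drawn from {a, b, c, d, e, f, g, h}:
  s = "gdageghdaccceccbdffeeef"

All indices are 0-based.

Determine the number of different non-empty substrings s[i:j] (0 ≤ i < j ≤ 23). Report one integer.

257

rank | idx | suffix
   0 |   8 | accceccbdffeeef
   1 |   2 | ageghdaccceccbdffeeef
   2 |  15 | bdffeeef
   3 |  14 | cbdffeeef
   4 |  13 | ccbdffeeef
   5 |   9 | ccceccbdffeeef
   6 |  10 | cceccbdffeeef
   7 |  11 | ceccbdffeeef
   8 |   7 | daccceccbdffeeef
   9 |   1 | dageghdaccceccbdffeeef
  10 |  16 | dffeeef
  11 |  12 | eccbdffeeef
  12 |  19 | eeef
  13 |  20 | eef
  14 |  21 | ef
  15 |   4 | eghdaccceccbdffeeef
  16 |  22 | f
  17 |  18 | feeef
  18 |  17 | ffeeef
  19 |   0 | gdageghdaccceccbdffeeef
  20 |   3 | geghdaccceccbdffeeef
  21 |   5 | ghdaccceccbdffeeef
  22 |   6 | hdaccceccbdffeeef

SA = [8, 2, 15, 14, 13, 9, 10, 11, 7, 1, 16, 12, 19, 20, 21, 4, 22, 18, 17, 0, 3, 5, 6]
[i] adj suffixes → lcp
  [1] 8/2 → 1 ('a')
  [2] 2/15 → 0 ('')
  [3] 15/14 → 0 ('')
  [4] 14/13 → 1 ('c')
  [5] 13/9 → 2 ('cc')
  [6] 9/10 → 2 ('cc')
  [7] 10/11 → 1 ('c')
  [8] 11/7 → 0 ('')
  [9] 7/1 → 2 ('da')
  [10] 1/16 → 1 ('d')
  [11] 16/12 → 0 ('')
  [12] 12/19 → 1 ('e')
  [13] 19/20 → 2 ('ee')
  [14] 20/21 → 1 ('e')
  [15] 21/4 → 1 ('e')
  [16] 4/22 → 0 ('')
  [17] 22/18 → 1 ('f')
  [18] 18/17 → 1 ('f')
  [19] 17/0 → 0 ('')
  [20] 0/3 → 1 ('g')
  [21] 3/5 → 1 ('g')
  [22] 5/6 → 0 ('')

n(n+1)/2 = 23·24/2 = 276
Σ LCP = 0 + 1 + 0 + 0 + 1 + 2 + 2 + 1 + 0 + 2 + 1 + 0 + 1 + 2 + 1 + 1 + 0 + 1 + 1 + 0 + 1 + 1 + 0 = 19
distinct = 276 − 19 = 257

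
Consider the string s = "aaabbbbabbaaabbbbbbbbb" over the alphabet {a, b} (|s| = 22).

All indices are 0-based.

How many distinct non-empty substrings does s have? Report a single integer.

rank | idx | suffix
   0 |   0 | aaabbbbabbaaabbbbbbbbb
   1 |  10 | aaabbbbbbbbb
   2 |   1 | aabbbbabbaaabbbbbbbbb
   3 |  11 | aabbbbbbbbb
   4 |   7 | abbaaabbbbbbbbb
   5 |   2 | abbbbabbaaabbbbbbbbb
   6 |  12 | abbbbbbbbb
   7 |  21 | b
   8 |   9 | baaabbbbbbbbb
   9 |   6 | babbaaabbbbbbbbb
  10 |  20 | bb
  11 |   8 | bbaaabbbbbbbbb
  12 |   5 | bbabbaaabbbbbbbbb
  13 |  19 | bbb
  14 |   4 | bbbabbaaabbbbbbbbb
  15 |  18 | bbbb
  16 |   3 | bbbbabbaaabbbbbbbbb
  17 |  17 | bbbbb
  18 |  16 | bbbbbb
  19 |  15 | bbbbbbb
  20 |  14 | bbbbbbbb
  21 |  13 | bbbbbbbbb

SA = [0, 10, 1, 11, 7, 2, 12, 21, 9, 6, 20, 8, 5, 19, 4, 18, 3, 17, 16, 15, 14, 13]
[i] adj suffixes → lcp
  [1] 0/10 → 7 ('aaabbbb')
  [2] 10/1 → 2 ('aa')
  [3] 1/11 → 6 ('aabbbb')
  [4] 11/7 → 1 ('a')
  [5] 7/2 → 3 ('abb')
  [6] 2/12 → 5 ('abbbb')
  [7] 12/21 → 0 ('')
  [8] 21/9 → 1 ('b')
  [9] 9/6 → 2 ('ba')
  [10] 6/20 → 1 ('b')
  [11] 20/8 → 2 ('bb')
  [12] 8/5 → 3 ('bba')
  [13] 5/19 → 2 ('bb')
  [14] 19/4 → 3 ('bbb')
  [15] 4/18 → 3 ('bbb')
  [16] 18/3 → 4 ('bbbb')
  [17] 3/17 → 4 ('bbbb')
  [18] 17/16 → 5 ('bbbbb')
  [19] 16/15 → 6 ('bbbbbb')
  [20] 15/14 → 7 ('bbbbbbb')
  [21] 14/13 → 8 ('bbbbbbbb')

n(n+1)/2 = 22·23/2 = 253
Σ LCP = 0 + 7 + 2 + 6 + 1 + 3 + 5 + 0 + 1 + 2 + 1 + 2 + 3 + 2 + 3 + 3 + 4 + 4 + 5 + 6 + 7 + 8 = 75
distinct = 253 − 75 = 178

178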